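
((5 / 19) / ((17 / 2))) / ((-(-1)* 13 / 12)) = 0.03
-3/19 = -0.16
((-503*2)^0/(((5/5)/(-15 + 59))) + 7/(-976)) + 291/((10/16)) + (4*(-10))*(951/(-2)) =19529.59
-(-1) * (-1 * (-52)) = 52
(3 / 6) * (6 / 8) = 3 / 8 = 0.38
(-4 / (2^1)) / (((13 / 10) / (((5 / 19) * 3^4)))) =-8100 / 247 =-32.79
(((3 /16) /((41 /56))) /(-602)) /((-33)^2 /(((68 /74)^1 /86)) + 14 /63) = -459 /109964833100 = -0.00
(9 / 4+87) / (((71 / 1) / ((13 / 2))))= 4641 / 568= 8.17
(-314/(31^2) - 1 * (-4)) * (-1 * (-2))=7060/961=7.35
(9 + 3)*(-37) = -444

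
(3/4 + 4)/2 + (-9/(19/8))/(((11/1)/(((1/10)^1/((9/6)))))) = 19663/8360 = 2.35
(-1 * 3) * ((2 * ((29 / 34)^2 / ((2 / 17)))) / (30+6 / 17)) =-841 / 688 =-1.22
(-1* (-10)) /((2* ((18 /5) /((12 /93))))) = 50 /279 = 0.18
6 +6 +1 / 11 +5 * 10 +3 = 716 / 11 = 65.09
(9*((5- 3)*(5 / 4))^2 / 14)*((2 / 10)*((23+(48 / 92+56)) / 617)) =82305 / 794696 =0.10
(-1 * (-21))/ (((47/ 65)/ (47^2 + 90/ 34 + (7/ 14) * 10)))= 51437295/ 799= 64377.09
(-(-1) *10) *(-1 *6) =-60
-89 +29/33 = -2908/33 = -88.12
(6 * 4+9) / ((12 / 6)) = 33 / 2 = 16.50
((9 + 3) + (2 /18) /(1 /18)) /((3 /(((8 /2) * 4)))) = 224 /3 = 74.67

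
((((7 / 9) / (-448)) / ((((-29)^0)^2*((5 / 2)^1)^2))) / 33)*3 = -0.00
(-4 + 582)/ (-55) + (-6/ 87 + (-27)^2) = 1145883/ 1595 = 718.42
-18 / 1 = -18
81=81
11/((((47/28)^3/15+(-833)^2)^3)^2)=14021187714724233377212268544000000/142276547970602665551453659509534638647895484398169554612956570607649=0.00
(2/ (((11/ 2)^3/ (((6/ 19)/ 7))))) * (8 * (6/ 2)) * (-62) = -142848/ 177023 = -0.81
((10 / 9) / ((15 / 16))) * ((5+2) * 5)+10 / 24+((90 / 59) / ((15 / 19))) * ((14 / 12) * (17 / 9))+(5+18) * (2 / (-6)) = 245255 / 6372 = 38.49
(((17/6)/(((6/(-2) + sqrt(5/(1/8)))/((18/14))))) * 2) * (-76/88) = -969 * sqrt(10)/2387 -2907/4774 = -1.89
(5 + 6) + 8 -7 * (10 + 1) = -58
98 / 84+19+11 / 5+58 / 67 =46697 / 2010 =23.23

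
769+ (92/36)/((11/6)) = 25423/33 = 770.39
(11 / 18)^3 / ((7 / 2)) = 0.07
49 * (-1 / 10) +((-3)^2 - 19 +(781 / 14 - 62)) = -739 / 35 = -21.11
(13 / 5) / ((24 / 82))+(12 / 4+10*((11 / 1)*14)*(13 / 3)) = 401113 / 60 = 6685.22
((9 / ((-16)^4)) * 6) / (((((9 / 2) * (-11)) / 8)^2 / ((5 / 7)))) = 5 / 325248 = 0.00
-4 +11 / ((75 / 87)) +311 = 7994 / 25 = 319.76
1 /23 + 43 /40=1029 /920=1.12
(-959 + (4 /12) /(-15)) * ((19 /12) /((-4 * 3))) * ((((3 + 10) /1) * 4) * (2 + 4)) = 5329766 /135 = 39479.75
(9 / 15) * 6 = 18 / 5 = 3.60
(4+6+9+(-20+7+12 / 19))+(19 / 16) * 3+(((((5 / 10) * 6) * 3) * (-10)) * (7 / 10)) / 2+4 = -5261 / 304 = -17.31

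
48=48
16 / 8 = 2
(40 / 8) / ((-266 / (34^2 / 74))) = -1445 / 4921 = -0.29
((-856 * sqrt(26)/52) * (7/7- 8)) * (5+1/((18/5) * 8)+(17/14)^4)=133344149 * sqrt(26)/160524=4235.66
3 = 3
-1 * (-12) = 12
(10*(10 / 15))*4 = 80 / 3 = 26.67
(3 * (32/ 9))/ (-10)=-16/ 15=-1.07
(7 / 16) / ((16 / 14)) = 49 / 128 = 0.38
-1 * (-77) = 77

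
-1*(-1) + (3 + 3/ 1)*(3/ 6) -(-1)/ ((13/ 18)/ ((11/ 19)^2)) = 20950/ 4693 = 4.46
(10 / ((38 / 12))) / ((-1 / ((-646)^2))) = -1317840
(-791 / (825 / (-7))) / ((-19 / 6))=-11074 / 5225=-2.12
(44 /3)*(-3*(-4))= 176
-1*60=-60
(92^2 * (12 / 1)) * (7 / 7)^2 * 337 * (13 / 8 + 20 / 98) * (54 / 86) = 82828488168 / 2107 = 39311100.22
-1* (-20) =20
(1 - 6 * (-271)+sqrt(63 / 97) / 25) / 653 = 3 * sqrt(679) / 1583525+1627 / 653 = 2.49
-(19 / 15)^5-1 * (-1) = -1716724 / 759375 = -2.26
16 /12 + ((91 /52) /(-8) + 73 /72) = 613 /288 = 2.13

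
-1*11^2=-121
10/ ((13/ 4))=40/ 13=3.08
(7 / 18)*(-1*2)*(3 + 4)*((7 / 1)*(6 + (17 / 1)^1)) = -7889 / 9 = -876.56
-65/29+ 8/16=-101/58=-1.74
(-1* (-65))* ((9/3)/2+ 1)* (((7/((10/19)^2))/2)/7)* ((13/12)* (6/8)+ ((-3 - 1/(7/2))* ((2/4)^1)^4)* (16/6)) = 417677/5376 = 77.69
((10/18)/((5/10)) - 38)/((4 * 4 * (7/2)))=-83/126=-0.66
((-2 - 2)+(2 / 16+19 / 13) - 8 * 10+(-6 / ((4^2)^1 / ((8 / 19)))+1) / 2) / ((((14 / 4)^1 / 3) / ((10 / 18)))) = -810085 / 20748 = -39.04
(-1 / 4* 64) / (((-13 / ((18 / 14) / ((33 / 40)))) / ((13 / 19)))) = 1920 / 1463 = 1.31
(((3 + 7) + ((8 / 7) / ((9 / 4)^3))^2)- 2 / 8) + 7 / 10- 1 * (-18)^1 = 14822349401 / 520812180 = 28.46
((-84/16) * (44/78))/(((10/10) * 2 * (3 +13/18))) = -693/1742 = -0.40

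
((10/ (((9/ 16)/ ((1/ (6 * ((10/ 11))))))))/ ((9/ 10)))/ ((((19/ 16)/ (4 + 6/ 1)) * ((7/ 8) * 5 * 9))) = 225280/ 290871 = 0.77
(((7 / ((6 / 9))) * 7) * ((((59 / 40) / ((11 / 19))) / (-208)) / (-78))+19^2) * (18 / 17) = 382.25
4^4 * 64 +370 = 16754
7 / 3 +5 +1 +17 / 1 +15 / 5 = 85 / 3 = 28.33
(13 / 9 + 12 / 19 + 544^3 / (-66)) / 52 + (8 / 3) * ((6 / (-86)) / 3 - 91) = -198312973525 / 4205916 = -47150.96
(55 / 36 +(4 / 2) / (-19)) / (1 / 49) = 47677 / 684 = 69.70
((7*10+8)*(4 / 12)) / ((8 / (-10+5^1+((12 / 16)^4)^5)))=-71422927608227 / 4398046511104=-16.24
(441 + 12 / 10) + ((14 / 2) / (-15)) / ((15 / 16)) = 99383 / 225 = 441.70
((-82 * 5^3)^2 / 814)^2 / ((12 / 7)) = 4829181396484375 / 496947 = 9717699063.45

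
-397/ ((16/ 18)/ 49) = -175077/ 8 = -21884.62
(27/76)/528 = 9/13376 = 0.00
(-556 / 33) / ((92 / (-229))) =31831 / 759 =41.94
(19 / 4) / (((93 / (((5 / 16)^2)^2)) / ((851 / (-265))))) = -2021125 / 1292107776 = -0.00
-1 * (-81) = 81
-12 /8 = -3 /2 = -1.50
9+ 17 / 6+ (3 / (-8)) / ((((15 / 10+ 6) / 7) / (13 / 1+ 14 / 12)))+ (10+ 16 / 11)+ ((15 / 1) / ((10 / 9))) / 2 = 2207 / 88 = 25.08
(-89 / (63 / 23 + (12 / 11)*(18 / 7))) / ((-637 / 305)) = 6867685 / 893529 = 7.69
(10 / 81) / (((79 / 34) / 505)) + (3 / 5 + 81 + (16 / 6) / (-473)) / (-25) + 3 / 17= 152723057093 / 6431794875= 23.75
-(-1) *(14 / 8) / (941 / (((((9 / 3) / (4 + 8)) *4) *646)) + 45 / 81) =20349 / 23398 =0.87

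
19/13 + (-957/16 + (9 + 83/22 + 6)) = -39.58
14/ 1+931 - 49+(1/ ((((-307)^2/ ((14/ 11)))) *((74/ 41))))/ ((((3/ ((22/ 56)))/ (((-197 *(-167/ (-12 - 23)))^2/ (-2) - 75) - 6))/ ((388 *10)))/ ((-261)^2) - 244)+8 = 20174646199786286575556072729/ 22317086504945359816636163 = 904.00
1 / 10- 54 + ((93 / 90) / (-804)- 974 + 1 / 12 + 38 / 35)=-173353471 / 168840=-1026.73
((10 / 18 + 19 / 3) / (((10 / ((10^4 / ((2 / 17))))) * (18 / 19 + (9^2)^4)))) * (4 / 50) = 801040 / 7360989453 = 0.00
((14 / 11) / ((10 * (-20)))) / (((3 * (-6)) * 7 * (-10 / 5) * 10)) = -0.00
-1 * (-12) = 12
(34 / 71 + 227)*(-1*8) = -129208 / 71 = -1819.83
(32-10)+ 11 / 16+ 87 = 109.69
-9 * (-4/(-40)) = -9/10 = -0.90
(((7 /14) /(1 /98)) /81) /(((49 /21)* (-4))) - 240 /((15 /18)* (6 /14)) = -72583 /108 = -672.06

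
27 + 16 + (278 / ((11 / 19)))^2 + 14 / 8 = 111619755 / 484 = 230619.33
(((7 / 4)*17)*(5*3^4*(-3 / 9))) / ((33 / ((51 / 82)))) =-273105 / 3608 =-75.69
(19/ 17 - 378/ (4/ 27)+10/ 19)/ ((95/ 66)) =-54357831/ 30685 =-1771.48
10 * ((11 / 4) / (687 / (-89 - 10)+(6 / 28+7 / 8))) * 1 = -50820 / 10811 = -4.70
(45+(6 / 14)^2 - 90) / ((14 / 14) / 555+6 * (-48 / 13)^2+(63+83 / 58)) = -11946481560 / 38980297573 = -0.31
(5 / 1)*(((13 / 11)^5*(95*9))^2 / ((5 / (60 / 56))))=1511670060058728375 / 363123944414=4162958.91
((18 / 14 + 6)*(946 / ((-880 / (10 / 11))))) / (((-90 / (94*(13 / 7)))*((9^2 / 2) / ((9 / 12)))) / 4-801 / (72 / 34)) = 1339923 / 72491881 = 0.02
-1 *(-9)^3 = 729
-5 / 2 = -2.50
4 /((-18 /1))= -2 /9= -0.22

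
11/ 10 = 1.10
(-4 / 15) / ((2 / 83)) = -166 / 15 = -11.07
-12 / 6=-2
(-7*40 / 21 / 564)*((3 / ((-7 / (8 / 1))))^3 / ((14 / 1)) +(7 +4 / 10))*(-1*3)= 108554 / 338541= 0.32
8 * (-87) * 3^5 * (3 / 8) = -63423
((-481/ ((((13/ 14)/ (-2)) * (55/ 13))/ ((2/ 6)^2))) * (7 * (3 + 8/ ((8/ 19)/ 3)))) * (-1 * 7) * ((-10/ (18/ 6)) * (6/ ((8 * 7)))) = 942760/ 33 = 28568.48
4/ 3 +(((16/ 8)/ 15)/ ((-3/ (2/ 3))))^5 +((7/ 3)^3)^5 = 14836189505683351/ 44840334375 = 330867.06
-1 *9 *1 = -9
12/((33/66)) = 24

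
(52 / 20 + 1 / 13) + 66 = 4464 / 65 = 68.68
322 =322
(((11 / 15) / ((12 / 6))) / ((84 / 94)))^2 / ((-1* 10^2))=-267289 / 158760000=-0.00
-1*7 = -7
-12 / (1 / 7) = -84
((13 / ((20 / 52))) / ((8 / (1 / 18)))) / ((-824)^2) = 169 / 488862720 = 0.00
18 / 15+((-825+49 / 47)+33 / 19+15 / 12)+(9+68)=-13265883 / 17860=-742.77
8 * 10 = 80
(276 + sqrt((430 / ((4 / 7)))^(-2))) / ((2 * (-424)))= -207691 / 638120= -0.33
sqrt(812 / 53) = 2 * sqrt(10759) / 53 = 3.91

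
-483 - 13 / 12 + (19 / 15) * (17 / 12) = -482.29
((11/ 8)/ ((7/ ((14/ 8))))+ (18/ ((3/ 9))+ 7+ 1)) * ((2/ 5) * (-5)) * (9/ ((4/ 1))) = -17955/ 64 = -280.55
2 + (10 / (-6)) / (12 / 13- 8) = 617 / 276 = 2.24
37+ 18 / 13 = 499 / 13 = 38.38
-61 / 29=-2.10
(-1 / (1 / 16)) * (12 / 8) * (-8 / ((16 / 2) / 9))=216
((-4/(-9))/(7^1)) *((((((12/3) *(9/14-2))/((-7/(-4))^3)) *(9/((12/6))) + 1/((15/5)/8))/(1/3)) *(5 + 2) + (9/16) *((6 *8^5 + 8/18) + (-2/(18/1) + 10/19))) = 11527557749/1642284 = 7019.22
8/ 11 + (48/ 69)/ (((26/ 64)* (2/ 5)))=16472/ 3289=5.01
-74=-74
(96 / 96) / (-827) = -1 / 827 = -0.00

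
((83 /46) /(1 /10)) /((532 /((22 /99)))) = 415 /55062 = 0.01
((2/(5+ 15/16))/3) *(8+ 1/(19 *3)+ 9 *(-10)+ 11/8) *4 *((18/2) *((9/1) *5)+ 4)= -240537808/16245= -14806.88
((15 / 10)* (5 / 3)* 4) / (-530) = -1 / 53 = -0.02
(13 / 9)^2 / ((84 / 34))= 2873 / 3402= 0.84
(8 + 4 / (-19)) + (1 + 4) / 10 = 315 / 38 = 8.29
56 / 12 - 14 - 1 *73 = -247 / 3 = -82.33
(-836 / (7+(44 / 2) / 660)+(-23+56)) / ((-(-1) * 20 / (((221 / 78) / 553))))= -102663 / 4667320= -0.02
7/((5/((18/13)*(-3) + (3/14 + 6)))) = 75/26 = 2.88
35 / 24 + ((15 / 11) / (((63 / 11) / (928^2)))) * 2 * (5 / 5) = 68894965 / 168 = 410089.08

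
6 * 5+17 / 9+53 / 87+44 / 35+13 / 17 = 34.52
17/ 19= 0.89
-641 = -641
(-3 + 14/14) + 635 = 633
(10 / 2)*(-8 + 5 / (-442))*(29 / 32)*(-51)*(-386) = -297284655 / 416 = -714626.57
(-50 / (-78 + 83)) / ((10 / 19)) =-19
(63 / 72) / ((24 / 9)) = 0.33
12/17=0.71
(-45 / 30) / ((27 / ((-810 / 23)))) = 45 / 23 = 1.96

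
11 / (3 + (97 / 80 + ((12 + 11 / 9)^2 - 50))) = 71280 / 836177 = 0.09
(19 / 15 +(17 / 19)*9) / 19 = 2656 / 5415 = 0.49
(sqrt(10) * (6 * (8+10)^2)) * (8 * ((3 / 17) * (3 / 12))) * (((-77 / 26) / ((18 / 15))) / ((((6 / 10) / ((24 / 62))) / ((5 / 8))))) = -2159.15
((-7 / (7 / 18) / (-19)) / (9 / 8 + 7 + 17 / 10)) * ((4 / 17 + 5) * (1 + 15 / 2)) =10680 / 2489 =4.29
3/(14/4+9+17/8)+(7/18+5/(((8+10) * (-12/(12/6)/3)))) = 71/156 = 0.46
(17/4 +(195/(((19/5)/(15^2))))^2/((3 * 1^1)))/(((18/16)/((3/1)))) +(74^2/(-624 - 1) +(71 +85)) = 80209091708242/676875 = 118499119.79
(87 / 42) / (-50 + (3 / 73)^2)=-154541 / 3730174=-0.04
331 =331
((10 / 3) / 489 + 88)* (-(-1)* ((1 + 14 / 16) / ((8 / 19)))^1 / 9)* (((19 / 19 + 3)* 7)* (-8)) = -9754.09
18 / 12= 3 / 2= 1.50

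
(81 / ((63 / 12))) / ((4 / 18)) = 486 / 7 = 69.43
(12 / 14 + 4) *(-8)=-272 / 7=-38.86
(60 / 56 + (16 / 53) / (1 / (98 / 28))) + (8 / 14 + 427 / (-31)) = -11.07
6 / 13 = 0.46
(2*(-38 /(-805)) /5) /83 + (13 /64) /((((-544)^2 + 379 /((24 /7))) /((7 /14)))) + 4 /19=152077489726343 /721587156379600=0.21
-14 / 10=-7 / 5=-1.40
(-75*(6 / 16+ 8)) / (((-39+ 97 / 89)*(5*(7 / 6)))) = 268335 / 94472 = 2.84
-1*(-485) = 485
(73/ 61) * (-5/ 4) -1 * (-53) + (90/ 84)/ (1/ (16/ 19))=1700691/ 32452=52.41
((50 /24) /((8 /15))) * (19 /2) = 2375 /64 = 37.11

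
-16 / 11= -1.45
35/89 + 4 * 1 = 391/89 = 4.39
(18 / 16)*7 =63 / 8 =7.88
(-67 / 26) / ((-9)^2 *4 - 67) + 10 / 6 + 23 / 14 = 231496 / 70161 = 3.30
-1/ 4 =-0.25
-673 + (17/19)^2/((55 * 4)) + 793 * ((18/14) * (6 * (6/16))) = 450600309/277970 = 1621.04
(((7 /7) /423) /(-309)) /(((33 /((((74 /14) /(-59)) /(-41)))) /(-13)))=481 /73037633823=0.00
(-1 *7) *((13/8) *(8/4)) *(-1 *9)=819/4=204.75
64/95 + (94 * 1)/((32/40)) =22453/190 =118.17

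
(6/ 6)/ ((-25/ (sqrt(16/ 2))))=-2* sqrt(2)/ 25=-0.11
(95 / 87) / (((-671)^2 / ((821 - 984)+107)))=-5320 / 39170967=-0.00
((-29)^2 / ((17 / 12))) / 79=10092 / 1343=7.51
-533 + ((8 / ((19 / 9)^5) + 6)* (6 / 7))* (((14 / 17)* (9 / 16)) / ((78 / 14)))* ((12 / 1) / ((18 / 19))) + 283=-7039280897 / 28800941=-244.41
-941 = -941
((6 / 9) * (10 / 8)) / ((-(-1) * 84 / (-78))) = -65 / 84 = -0.77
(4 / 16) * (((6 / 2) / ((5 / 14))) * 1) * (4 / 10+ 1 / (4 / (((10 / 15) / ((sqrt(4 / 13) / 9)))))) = 21 / 25+ 63 * sqrt(13) / 40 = 6.52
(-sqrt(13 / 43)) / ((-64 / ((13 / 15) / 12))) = 13 * sqrt(559) / 495360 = 0.00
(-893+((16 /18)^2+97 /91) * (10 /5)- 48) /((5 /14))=-13817498 /5265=-2624.41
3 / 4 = 0.75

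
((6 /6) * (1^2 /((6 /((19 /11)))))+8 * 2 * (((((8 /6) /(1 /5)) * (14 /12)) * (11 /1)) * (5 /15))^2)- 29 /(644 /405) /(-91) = 13013.38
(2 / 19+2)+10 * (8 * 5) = 402.11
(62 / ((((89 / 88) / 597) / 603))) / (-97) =-1964110896 / 8633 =-227511.98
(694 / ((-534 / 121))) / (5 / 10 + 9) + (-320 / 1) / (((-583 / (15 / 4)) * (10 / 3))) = -47130562 / 2957559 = -15.94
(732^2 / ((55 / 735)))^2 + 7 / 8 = 49632823360899919 / 968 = 51273577852169.34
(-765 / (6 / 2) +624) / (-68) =-369 / 68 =-5.43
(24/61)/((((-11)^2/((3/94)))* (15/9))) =108/1734535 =0.00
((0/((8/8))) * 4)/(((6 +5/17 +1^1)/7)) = 0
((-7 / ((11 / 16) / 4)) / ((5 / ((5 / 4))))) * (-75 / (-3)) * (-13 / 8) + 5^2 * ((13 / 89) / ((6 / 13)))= 2476175 / 5874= 421.55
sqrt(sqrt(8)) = 2^(3 / 4) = 1.68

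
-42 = -42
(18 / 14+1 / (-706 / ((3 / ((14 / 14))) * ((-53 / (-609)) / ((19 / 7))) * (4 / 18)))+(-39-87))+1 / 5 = -7628798521 / 61268445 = -124.51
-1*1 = -1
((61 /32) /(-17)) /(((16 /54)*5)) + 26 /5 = 22301 /4352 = 5.12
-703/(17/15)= -10545/17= -620.29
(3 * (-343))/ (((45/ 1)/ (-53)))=18179/ 15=1211.93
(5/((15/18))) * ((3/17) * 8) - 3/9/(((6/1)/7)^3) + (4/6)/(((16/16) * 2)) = 8.27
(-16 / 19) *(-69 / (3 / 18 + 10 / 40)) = 13248 / 95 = 139.45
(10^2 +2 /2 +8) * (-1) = -109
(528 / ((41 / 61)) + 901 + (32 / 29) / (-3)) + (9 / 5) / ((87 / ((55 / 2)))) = 12033361 / 7134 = 1686.76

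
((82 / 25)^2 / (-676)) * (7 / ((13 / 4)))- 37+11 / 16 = -798538713 / 21970000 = -36.35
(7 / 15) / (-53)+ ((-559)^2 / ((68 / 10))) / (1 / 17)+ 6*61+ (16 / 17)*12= 21126101597 / 27030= 781579.79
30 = 30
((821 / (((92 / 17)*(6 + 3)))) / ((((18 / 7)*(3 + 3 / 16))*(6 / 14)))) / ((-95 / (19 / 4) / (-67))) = 2695343 / 167670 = 16.08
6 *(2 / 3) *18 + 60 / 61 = 4452 / 61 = 72.98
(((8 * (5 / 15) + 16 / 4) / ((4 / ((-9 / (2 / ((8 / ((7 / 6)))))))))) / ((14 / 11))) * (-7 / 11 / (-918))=-10 / 357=-0.03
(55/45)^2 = 1.49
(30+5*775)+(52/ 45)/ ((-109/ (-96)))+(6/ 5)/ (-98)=62585926/ 16023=3906.01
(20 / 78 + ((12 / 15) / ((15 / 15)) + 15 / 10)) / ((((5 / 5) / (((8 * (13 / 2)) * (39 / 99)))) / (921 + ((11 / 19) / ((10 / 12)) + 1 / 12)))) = 13619768747 / 282150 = 48271.38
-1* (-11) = 11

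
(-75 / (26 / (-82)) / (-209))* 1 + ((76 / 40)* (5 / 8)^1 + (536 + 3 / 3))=23346887 / 43472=537.06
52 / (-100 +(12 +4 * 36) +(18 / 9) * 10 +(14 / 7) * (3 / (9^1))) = 78 / 115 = 0.68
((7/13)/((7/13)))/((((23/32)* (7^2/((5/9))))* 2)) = 80/10143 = 0.01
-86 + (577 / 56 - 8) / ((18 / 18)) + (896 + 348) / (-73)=-411815 / 4088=-100.74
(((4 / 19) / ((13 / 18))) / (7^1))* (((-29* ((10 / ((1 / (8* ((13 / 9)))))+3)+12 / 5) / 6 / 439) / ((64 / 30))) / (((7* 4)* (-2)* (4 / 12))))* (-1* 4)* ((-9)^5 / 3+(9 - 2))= 2329348179 / 21252868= 109.60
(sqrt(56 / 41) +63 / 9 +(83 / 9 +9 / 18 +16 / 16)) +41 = 59.89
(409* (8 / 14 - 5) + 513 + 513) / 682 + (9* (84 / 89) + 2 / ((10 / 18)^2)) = 146829307 / 10622150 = 13.82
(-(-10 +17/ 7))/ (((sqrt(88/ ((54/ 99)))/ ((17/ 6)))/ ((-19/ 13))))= -17119 * sqrt(3)/ 12012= -2.47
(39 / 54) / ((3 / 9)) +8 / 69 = 105 / 46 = 2.28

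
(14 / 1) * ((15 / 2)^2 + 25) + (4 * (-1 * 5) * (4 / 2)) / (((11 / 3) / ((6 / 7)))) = 173735 / 154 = 1128.15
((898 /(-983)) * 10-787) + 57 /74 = -57856443 /72742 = -795.37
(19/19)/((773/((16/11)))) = 16/8503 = 0.00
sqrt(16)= 4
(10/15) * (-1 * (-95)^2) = -18050/3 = -6016.67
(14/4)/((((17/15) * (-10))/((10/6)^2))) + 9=1661/204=8.14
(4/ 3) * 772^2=2383936/ 3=794645.33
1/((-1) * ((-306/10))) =5/153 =0.03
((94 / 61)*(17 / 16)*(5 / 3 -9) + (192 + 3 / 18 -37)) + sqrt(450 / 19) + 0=15*sqrt(38) / 19 + 34931 / 244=148.03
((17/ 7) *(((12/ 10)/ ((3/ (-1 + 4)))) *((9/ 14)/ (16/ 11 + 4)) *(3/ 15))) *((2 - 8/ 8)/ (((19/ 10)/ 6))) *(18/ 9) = 10098/ 23275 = 0.43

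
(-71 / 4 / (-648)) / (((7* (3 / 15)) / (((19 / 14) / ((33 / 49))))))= 6745 / 171072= 0.04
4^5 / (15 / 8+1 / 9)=73728 / 143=515.58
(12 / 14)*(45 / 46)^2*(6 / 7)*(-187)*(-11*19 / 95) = 7497765 / 25921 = 289.25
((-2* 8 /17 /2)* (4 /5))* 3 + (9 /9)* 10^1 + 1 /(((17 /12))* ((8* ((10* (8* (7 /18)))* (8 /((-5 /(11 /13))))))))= 7429669 /837760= 8.87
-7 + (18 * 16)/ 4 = 65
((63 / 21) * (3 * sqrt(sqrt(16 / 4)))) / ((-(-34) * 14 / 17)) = 9 * sqrt(2) / 28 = 0.45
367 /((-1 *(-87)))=367 /87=4.22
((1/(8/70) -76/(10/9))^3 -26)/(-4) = 1698144057/32000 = 53067.00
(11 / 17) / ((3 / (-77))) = -847 / 51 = -16.61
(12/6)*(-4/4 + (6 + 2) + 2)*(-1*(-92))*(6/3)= 3312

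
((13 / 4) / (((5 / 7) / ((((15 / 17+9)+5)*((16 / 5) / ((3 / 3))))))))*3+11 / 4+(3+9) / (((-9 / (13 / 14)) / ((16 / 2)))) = 22951759 / 35700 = 642.91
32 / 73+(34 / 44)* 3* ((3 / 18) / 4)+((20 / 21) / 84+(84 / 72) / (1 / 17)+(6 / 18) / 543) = 6966915839 / 341846736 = 20.38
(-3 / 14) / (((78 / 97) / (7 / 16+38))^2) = -1186239675 / 2422784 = -489.62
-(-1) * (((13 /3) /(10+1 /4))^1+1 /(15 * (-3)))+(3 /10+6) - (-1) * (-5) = 1255 /738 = 1.70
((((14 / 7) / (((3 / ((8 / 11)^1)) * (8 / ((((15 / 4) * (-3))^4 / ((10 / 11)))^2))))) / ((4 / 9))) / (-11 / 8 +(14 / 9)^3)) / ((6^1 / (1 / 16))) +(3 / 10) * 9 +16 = 26970830135843671 / 146098094080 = 184607.68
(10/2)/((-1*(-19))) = 5/19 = 0.26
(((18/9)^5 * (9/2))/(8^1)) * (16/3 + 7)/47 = 222/47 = 4.72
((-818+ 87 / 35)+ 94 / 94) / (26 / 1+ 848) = -14254 / 15295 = -0.93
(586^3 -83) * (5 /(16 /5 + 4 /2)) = 5030749325 /26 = 193490358.65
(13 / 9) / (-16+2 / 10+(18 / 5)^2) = -0.51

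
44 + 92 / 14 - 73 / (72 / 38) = 12.04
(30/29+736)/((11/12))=256488/319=804.04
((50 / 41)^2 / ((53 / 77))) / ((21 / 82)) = 55000 / 6519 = 8.44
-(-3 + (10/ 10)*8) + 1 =-4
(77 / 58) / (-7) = -11 / 58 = -0.19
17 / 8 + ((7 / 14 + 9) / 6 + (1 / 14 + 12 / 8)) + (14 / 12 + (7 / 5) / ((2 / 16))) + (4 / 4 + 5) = 6621 / 280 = 23.65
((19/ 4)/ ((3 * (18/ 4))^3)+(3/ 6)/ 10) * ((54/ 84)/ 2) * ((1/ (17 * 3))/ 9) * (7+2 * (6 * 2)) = 633733/ 562146480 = 0.00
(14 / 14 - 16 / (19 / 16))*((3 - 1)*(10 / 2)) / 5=-474 / 19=-24.95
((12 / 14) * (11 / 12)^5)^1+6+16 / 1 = 6547739 / 290304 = 22.55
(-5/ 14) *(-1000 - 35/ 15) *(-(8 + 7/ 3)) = -466085/ 126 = -3699.09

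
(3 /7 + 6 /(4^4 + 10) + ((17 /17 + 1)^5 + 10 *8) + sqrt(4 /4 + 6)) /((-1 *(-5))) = sqrt(7) /5 + 14956 /665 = 23.02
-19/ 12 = -1.58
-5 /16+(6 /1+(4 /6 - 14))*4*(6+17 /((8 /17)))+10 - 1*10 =-59327 /48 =-1235.98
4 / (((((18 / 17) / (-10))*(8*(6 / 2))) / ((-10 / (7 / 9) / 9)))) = 425 / 189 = 2.25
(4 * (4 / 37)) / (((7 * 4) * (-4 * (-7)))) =1 / 1813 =0.00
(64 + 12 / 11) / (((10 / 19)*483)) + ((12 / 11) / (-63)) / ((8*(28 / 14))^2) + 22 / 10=278371 / 113344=2.46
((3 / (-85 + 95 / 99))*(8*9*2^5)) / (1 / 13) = -1069.20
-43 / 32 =-1.34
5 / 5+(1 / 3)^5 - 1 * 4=-728 / 243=-3.00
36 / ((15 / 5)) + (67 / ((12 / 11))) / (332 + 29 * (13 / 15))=23711 / 1948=12.17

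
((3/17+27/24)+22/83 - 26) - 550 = -6484205/11288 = -574.43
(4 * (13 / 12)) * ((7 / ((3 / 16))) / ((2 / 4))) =2912 / 9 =323.56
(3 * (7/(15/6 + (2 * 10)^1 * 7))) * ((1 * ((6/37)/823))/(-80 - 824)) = -21/653782970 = -0.00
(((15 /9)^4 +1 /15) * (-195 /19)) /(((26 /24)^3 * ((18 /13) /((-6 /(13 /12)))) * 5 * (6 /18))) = 2420736 /16055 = 150.78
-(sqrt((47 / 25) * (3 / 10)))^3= -141 * sqrt(1410) / 12500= -0.42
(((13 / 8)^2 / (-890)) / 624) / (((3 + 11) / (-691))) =8983 / 38277120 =0.00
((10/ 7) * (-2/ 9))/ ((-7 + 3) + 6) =-10/ 63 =-0.16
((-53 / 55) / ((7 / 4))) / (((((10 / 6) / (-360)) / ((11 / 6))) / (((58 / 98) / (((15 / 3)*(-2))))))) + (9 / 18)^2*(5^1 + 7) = -9.91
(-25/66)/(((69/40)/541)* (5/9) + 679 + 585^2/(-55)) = 54100/791712131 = 0.00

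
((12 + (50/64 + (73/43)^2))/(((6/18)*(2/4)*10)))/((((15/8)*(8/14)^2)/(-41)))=-1861878921/2958400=-629.35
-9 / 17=-0.53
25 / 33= 0.76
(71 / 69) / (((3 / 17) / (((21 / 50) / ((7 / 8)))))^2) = 7.61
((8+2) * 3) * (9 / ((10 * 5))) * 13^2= 4563 / 5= 912.60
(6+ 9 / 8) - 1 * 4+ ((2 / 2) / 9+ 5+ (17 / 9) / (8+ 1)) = 5473 / 648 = 8.45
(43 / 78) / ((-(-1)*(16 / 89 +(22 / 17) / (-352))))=520472 / 166257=3.13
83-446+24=-339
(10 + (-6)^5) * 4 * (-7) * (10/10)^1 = 217448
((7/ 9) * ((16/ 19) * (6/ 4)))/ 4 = 14/ 57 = 0.25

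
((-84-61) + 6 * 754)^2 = 19175641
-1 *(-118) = 118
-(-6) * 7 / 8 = 21 / 4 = 5.25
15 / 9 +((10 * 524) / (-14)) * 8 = -62845 / 21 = -2992.62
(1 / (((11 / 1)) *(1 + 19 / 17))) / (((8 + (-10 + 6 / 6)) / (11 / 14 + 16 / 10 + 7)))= -1241 / 3080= -0.40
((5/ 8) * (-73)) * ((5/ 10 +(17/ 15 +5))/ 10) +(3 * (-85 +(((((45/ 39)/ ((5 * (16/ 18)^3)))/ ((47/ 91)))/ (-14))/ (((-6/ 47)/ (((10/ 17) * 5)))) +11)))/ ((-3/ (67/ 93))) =180455617/ 8094720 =22.29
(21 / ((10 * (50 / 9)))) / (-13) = -189 / 6500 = -0.03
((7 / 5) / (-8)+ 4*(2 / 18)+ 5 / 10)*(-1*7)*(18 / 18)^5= -1939 / 360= -5.39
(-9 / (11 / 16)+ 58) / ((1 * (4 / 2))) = 22.45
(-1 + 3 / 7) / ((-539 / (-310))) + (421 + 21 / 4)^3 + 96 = 18700813181077 / 241472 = 77445058.56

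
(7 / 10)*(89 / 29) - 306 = -88117 / 290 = -303.85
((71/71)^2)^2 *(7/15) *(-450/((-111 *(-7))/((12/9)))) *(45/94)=-300/1739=-0.17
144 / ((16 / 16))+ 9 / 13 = 1881 / 13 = 144.69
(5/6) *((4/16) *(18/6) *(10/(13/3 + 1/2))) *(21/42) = 75/116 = 0.65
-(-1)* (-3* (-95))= 285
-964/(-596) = 1.62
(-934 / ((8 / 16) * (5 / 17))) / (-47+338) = -31756 / 1455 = -21.83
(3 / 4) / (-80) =-3 / 320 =-0.01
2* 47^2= 4418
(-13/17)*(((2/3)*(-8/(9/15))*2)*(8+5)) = 27040/153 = 176.73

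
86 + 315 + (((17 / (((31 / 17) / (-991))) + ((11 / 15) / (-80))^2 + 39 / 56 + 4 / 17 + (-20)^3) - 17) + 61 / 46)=-2059023224873513 / 122179680000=-16852.42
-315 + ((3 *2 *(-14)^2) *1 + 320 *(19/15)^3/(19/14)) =1340.19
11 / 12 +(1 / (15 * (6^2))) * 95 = 59 / 54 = 1.09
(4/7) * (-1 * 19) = -76/7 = -10.86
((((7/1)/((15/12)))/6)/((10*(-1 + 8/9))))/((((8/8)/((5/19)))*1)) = -0.22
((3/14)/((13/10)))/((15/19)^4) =130321/307125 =0.42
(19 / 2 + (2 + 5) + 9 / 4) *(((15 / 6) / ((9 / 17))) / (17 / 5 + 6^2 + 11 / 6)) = 10625 / 4948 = 2.15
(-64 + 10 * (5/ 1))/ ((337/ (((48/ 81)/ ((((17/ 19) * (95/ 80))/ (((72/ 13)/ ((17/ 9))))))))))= -86016/ 1266109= -0.07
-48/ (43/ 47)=-2256/ 43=-52.47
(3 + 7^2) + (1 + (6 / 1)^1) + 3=62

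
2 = 2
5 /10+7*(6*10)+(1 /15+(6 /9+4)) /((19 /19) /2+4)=113819 /270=421.55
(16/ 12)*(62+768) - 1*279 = 827.67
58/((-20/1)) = -29/10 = -2.90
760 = 760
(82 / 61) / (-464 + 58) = -0.00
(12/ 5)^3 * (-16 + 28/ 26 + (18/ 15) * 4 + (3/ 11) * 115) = 26243136/ 89375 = 293.63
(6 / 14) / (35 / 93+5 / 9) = 837 / 1820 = 0.46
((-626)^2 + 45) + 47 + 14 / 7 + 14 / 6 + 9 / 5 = 391974.13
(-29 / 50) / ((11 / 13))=-0.69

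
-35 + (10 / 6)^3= -820 / 27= -30.37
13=13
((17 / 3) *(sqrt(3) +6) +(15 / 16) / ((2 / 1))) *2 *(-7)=-7721 / 16 - 238 *sqrt(3) / 3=-619.97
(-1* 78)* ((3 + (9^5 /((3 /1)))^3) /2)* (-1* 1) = 297398301914610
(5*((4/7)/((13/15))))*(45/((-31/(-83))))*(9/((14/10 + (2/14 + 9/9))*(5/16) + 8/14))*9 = 161352000/6851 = 23551.60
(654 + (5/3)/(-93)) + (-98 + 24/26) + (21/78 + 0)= 4041743/7254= 557.17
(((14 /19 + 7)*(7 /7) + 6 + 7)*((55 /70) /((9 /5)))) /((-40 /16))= -4334 /1197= -3.62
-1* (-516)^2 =-266256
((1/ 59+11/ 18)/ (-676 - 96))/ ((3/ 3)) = -667/ 819864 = -0.00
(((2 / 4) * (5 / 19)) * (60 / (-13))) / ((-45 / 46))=460 / 741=0.62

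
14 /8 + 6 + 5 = 51 /4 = 12.75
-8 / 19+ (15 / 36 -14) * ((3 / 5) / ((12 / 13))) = -42181 / 4560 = -9.25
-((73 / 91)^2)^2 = -28398241 / 68574961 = -0.41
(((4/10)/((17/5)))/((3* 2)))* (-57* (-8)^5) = 622592/17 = 36623.06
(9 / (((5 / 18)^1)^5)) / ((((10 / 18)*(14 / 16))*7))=1224440064 / 765625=1599.27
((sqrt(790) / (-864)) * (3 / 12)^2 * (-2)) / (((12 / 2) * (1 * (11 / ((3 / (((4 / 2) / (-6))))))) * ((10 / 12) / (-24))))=sqrt(790) / 1760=0.02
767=767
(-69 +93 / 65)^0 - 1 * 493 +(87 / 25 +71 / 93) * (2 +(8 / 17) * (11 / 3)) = -11292872 / 23715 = -476.19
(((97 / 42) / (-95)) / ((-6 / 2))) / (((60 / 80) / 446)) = 86524 / 17955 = 4.82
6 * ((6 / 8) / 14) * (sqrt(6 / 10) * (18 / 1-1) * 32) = 1224 * sqrt(15) / 35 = 135.44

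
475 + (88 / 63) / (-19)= 568487 / 1197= 474.93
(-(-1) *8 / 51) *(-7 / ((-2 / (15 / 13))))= 0.63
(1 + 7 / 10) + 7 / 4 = 69 / 20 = 3.45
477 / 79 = 6.04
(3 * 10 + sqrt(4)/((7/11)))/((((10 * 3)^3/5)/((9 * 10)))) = 58/105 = 0.55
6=6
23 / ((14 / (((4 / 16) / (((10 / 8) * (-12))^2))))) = 0.00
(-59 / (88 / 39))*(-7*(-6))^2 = -1014741 / 22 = -46124.59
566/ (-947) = -566/ 947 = -0.60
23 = 23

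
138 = 138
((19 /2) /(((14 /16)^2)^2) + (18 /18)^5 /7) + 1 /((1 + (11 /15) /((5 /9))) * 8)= 18274345 /1114064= 16.40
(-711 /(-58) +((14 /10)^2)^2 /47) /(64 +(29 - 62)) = 21024883 /52816250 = 0.40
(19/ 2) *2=19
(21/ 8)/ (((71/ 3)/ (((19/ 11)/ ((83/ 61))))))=73017/ 518584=0.14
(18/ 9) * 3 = 6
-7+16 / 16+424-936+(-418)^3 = -73035150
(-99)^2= 9801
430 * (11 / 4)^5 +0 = 34625965 / 512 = 67628.84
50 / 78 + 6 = 259 / 39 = 6.64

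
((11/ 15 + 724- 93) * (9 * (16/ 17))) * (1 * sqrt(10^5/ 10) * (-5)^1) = -45484800/ 17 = -2675576.47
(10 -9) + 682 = 683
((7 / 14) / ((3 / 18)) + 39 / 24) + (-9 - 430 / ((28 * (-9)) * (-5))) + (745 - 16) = 365039 / 504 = 724.28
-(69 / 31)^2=-4761 / 961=-4.95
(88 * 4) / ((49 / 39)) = 13728 / 49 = 280.16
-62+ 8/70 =-2166/35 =-61.89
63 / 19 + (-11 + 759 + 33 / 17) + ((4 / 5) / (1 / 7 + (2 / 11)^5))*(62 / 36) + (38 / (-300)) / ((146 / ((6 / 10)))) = 522186252323261 / 684486580500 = 762.89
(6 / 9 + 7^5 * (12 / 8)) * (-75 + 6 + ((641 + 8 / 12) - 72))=12622390.78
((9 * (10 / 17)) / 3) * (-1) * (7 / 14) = -15 / 17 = -0.88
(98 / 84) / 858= 7 / 5148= 0.00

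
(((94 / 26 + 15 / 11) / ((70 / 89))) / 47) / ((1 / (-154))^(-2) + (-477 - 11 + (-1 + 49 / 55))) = 15842 / 2732006459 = 0.00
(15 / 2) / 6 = 1.25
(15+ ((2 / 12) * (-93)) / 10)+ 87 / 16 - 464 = -35609 / 80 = -445.11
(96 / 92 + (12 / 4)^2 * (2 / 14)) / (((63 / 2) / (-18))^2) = 6000 / 7889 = 0.76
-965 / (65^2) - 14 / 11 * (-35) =411927 / 9295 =44.32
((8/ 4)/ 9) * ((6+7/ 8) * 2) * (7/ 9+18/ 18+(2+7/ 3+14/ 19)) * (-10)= -322025/ 1539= -209.24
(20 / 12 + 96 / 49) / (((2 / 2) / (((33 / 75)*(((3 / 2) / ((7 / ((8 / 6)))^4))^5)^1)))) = 201451146051584 / 4207624395956983297290933225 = 0.00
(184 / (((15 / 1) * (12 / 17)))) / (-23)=-34 / 45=-0.76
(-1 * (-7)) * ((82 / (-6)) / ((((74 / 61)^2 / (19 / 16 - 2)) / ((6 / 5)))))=13883051 / 219040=63.38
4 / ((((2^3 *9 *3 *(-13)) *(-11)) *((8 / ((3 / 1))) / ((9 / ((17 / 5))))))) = 5 / 38896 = 0.00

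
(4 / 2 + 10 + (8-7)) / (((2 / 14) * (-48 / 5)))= -455 / 48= -9.48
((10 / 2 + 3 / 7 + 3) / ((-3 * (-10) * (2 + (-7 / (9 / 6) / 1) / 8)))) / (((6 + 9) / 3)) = 118 / 2975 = 0.04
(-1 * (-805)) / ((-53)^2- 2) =115 / 401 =0.29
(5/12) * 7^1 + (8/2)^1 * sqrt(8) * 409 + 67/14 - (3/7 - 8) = 1283/84 + 3272 * sqrt(2) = 4642.58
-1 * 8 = -8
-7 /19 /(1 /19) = -7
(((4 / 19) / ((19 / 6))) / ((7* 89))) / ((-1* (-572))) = 6 / 32161129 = 0.00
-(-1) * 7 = 7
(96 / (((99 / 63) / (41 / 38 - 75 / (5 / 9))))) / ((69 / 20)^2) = -227987200 / 331683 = -687.36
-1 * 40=-40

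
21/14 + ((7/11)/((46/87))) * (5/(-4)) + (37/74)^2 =497/2024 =0.25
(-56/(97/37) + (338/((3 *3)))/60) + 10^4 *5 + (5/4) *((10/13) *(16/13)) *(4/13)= 49979.63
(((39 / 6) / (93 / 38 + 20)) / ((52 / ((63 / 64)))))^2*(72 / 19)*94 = 31898853 / 2980286464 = 0.01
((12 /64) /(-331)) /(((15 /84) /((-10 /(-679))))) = -3 /64214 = -0.00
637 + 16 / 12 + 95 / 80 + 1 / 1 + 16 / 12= 30809 / 48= 641.85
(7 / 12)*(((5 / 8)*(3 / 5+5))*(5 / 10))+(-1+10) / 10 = 461 / 240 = 1.92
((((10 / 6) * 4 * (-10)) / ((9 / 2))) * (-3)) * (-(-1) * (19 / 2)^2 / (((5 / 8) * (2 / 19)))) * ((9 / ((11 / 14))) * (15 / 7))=16461600 / 11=1496509.09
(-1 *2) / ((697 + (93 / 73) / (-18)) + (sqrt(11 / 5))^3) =-33425422500 / 11647321533761 + 21102840 *sqrt(55) / 11647321533761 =-0.00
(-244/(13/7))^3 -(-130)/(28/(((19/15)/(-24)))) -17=-5022586597747/2214576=-2267967.59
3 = 3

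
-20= -20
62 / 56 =31 / 28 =1.11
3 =3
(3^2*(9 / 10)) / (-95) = -81 / 950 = -0.09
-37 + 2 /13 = -479 /13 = -36.85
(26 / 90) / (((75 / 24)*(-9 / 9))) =-104 / 1125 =-0.09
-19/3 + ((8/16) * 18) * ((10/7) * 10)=2567/21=122.24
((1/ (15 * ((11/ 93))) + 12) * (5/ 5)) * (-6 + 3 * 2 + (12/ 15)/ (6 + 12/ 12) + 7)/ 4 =172059/ 7700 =22.35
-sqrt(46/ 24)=-sqrt(69)/ 6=-1.38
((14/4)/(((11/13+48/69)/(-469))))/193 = -981617/177946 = -5.52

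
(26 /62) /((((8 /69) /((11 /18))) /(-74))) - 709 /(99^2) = -397746863 /2430648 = -163.64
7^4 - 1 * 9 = 2392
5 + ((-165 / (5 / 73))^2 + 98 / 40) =116065769 / 20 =5803288.45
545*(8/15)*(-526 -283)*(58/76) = -10228996/57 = -179456.07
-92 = -92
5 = 5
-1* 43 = -43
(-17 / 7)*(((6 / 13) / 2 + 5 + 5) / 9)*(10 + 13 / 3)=-13889 / 351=-39.57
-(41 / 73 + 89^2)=-578274 / 73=-7921.56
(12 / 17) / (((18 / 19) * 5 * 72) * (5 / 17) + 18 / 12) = 152 / 21923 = 0.01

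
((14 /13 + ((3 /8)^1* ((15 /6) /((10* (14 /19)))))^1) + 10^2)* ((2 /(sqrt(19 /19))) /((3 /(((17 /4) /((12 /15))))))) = 16700035 /46592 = 358.43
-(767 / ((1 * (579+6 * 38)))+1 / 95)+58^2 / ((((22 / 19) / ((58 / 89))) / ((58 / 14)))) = 4120496163524 / 525385245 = 7842.81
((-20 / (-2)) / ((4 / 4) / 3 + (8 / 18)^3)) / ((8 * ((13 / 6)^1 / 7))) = 76545 / 7982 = 9.59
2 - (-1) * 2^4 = 18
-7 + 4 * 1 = -3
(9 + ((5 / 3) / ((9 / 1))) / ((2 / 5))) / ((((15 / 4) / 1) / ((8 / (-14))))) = -1.44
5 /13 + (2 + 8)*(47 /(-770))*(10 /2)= -2670 /1001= -2.67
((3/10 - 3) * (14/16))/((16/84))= -3969/320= -12.40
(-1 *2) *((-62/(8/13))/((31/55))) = 715/2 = 357.50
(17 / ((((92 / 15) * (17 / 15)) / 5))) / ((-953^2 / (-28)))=7875 / 20888807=0.00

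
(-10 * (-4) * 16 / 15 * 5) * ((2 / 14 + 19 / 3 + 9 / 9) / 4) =25120 / 63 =398.73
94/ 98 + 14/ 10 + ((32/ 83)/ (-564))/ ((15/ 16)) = 2.36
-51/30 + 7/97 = -1579/970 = -1.63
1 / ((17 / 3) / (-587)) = -1761 / 17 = -103.59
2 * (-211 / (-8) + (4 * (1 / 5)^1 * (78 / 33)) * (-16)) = -1707 / 220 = -7.76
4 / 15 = 0.27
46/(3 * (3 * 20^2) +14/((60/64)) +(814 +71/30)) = 460/44313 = 0.01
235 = 235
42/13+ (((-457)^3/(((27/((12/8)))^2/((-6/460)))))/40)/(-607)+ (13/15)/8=24939453731/7840497600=3.18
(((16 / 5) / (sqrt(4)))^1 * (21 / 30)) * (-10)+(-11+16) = -31 / 5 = -6.20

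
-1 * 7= -7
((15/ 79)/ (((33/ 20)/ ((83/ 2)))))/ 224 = 2075/ 97328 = 0.02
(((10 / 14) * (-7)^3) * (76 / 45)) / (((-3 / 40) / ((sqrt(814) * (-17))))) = -2532320 * sqrt(814) / 27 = -2675882.40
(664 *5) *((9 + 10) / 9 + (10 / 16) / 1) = 81755 / 9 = 9083.89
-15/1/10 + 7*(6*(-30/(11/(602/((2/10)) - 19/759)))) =-1919047989/5566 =-344780.45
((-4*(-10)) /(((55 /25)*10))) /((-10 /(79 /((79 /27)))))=-54 /11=-4.91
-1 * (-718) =718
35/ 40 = 7/ 8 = 0.88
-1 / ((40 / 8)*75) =-1 / 375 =-0.00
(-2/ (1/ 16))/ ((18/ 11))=-176/ 9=-19.56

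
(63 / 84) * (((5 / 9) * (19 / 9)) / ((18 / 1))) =95 / 1944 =0.05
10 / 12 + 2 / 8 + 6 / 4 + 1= 43 / 12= 3.58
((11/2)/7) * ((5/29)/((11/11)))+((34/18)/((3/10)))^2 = 11773495/295974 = 39.78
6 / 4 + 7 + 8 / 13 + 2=289 / 26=11.12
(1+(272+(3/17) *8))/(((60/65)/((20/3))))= 101075/51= 1981.86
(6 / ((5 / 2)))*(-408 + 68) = -816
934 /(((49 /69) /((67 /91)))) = 4317882 /4459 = 968.35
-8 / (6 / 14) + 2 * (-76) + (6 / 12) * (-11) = -1057 / 6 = -176.17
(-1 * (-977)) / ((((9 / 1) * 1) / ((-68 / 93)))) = -66436 / 837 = -79.37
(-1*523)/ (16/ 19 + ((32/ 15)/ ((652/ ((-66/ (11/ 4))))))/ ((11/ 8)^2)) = -979937255/ 1500016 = -653.28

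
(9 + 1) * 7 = 70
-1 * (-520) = 520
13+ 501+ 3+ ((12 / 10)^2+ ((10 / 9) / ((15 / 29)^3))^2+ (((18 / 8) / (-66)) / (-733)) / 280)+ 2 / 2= 77841805817605391 / 133311384360000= 583.91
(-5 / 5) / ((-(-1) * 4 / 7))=-7 / 4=-1.75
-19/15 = -1.27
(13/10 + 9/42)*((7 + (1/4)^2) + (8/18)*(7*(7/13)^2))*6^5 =110945430/1183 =93783.12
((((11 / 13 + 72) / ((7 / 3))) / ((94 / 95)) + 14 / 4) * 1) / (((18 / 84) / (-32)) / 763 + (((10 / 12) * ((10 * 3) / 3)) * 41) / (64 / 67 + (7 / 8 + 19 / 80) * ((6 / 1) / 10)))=955115891542848 / 5737231886933989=0.17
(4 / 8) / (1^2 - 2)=-1 / 2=-0.50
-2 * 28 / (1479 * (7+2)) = -56 / 13311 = -0.00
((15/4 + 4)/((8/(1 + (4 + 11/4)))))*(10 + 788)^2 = 152992161/32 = 4781005.03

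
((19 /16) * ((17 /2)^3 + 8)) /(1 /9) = 851067 /128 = 6648.96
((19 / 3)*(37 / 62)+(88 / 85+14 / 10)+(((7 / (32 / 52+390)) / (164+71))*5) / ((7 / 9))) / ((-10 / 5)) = -5863113733 / 1886654730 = -3.11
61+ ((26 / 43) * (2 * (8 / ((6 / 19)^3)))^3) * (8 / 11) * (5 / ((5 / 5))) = 2684762213434879 / 9310059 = 288372201.88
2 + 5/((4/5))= 33/4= 8.25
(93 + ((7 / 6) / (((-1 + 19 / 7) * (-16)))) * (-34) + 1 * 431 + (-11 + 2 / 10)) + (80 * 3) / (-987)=487407149 / 947520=514.40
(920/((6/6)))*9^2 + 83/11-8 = 819715/11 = 74519.55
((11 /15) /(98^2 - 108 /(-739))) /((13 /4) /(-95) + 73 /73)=14041 /177597906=0.00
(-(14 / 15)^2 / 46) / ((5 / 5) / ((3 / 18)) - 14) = 49 / 20700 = 0.00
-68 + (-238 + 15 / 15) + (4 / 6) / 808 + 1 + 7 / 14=-367841 / 1212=-303.50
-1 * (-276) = 276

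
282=282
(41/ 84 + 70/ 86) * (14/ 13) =4703/ 3354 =1.40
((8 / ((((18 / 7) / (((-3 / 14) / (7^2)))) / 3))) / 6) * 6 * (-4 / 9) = 8 / 441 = 0.02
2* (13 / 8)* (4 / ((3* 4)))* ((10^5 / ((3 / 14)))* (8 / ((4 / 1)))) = 1011111.11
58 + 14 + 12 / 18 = 218 / 3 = 72.67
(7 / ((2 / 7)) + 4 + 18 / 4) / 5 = 33 / 5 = 6.60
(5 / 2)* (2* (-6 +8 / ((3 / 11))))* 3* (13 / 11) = 4550 / 11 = 413.64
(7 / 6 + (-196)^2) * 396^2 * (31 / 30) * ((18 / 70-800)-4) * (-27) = 3377357561434428 / 25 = 135094302457377.12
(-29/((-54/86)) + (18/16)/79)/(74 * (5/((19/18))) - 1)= 14978593/113322024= 0.13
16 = 16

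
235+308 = 543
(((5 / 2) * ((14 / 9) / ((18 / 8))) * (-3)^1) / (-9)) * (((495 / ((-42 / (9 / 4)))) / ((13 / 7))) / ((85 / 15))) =-1925 / 1326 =-1.45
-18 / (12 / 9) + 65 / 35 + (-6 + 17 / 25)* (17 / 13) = -18.60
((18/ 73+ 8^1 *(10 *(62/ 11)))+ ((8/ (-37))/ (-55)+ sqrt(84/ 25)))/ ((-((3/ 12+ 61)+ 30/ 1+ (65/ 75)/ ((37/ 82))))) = -804264168/ 166091717 - 888 *sqrt(21)/ 206839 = -4.86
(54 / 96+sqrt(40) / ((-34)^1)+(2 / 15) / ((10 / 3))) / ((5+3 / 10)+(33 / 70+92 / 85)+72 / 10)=28679 / 668960 - 35 * sqrt(10) / 8362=0.03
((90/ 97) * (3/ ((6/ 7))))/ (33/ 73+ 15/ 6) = 45990/ 41807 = 1.10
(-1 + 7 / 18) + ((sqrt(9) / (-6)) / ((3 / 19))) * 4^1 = -239 / 18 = -13.28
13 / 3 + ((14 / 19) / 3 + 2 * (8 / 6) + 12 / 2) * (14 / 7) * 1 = 421 / 19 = 22.16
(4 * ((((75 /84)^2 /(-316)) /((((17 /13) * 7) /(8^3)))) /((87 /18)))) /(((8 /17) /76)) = -14820000 /785813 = -18.86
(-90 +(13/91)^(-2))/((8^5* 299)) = -41/9797632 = -0.00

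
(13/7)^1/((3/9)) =39/7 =5.57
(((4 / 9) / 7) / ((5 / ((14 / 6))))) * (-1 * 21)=-28 / 45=-0.62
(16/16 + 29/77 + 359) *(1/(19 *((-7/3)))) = -8.13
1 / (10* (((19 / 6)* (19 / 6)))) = 18 / 1805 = 0.01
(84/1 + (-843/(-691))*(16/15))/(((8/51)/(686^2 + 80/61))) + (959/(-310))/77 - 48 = 36783027607432837/143734910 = 255908794.93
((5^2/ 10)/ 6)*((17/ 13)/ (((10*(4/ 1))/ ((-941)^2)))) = 12061.84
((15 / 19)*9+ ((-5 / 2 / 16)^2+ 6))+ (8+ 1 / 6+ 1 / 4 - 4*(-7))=2891921 / 58368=49.55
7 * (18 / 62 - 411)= -89124 / 31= -2874.97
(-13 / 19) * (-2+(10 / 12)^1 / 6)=871 / 684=1.27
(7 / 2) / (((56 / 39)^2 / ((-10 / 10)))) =-1.70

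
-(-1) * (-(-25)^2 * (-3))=1875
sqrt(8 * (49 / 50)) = 2.80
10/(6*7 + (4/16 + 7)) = 40/197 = 0.20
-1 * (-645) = 645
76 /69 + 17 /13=2161 /897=2.41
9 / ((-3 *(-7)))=3 / 7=0.43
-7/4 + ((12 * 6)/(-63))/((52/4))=-669/364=-1.84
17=17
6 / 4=3 / 2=1.50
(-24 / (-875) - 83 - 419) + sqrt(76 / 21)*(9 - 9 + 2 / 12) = -439226 / 875 + sqrt(399) / 63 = -501.66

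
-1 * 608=-608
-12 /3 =-4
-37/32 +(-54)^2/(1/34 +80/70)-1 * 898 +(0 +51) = 1626213/992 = 1639.33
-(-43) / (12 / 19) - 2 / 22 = 8975 / 132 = 67.99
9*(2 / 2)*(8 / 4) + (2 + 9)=29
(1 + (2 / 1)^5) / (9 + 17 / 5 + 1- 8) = 55 / 9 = 6.11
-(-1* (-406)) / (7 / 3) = -174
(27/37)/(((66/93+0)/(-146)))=-61101/407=-150.13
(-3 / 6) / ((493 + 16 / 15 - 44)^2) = -225 / 91152002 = -0.00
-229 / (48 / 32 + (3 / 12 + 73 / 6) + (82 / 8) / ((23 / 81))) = -15801 / 3451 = -4.58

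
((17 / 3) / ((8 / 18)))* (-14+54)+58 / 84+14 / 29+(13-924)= -486989 / 1218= -399.83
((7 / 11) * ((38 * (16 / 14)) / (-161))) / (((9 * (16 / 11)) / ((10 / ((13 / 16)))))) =-3040 / 18837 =-0.16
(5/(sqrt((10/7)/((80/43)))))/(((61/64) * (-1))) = -640 * sqrt(602)/2623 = -5.99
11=11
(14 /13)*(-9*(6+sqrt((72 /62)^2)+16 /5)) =-100.42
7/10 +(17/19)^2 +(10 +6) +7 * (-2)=3.50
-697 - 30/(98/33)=-34648/49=-707.10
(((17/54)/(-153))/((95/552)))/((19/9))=-92/16245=-0.01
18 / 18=1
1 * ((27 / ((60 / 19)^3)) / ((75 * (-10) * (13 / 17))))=-116603 / 78000000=-0.00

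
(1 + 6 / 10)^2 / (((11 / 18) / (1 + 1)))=2304 / 275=8.38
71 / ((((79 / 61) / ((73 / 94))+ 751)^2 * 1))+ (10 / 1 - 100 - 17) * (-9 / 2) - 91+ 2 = 8818235124355863 / 22466833907282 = 392.50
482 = 482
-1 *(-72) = 72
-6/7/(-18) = 1/21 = 0.05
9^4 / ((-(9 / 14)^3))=-24696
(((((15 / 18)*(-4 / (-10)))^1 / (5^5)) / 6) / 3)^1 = 1 / 168750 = 0.00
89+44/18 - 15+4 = 724/9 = 80.44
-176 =-176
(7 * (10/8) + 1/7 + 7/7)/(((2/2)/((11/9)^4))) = 4055557/183708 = 22.08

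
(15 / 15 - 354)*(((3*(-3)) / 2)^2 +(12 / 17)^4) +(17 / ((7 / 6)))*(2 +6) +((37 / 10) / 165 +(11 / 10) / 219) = -334230472989337 / 46947154100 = -7119.29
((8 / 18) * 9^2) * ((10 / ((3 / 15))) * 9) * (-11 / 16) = -22275 / 2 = -11137.50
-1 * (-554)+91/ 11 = 6185/ 11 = 562.27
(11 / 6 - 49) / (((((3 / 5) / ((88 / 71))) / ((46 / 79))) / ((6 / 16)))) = -357995 / 16827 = -21.28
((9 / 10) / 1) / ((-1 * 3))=-3 / 10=-0.30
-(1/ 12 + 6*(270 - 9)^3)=-1280129833/ 12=-106677486.08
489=489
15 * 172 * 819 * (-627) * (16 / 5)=-4239563328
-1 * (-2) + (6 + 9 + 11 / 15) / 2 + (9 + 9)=418 / 15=27.87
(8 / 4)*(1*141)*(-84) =-23688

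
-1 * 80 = -80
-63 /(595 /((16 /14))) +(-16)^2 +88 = 204608 /595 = 343.88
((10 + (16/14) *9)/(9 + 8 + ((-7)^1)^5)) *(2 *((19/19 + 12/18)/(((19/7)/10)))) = -1420/95703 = -0.01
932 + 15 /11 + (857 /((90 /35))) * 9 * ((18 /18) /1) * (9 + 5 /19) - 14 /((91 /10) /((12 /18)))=234073735 /8151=28717.18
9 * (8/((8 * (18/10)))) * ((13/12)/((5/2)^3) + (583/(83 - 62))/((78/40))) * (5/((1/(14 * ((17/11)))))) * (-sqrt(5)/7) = -49796332 * sqrt(5)/45045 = -2471.93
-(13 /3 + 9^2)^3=-16777216 /27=-621378.37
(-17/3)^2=289/9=32.11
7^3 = 343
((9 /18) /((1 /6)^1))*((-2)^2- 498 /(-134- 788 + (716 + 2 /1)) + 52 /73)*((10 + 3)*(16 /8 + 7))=6232005 /2482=2510.88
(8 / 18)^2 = 0.20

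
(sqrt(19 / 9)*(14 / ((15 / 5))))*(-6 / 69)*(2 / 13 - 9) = 140*sqrt(19) / 117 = 5.22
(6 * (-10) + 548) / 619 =488 / 619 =0.79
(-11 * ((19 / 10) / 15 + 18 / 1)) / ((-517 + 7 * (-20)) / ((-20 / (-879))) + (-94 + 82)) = 59818 / 8666145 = 0.01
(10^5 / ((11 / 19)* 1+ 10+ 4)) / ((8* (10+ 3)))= 237500 / 3601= 65.95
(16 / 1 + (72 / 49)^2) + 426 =1066426 / 2401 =444.16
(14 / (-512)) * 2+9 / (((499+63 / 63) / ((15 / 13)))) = -1411 / 41600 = -0.03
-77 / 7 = -11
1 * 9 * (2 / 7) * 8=144 / 7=20.57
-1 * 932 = -932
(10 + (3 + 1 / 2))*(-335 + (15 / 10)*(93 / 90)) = -180063 / 40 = -4501.58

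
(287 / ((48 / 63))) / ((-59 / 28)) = -42189 / 236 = -178.77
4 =4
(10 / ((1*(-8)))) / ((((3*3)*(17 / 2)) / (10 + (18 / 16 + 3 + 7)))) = -845 / 2448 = -0.35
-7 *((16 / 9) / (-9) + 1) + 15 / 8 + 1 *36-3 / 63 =146105 / 4536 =32.21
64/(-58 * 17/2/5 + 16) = -320/413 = -0.77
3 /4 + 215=863 /4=215.75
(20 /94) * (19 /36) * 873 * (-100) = -460750 /47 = -9803.19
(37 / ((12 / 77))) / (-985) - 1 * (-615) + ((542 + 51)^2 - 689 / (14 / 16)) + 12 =29082144457 / 82740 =351488.33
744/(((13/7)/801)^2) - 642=23390097558/169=138402944.13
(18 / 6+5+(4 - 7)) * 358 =1790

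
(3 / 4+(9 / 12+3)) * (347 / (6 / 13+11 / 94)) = 1908153 / 707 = 2698.94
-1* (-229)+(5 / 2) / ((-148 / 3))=67769 / 296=228.95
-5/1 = -5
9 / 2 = 4.50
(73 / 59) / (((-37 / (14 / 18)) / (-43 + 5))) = 19418 / 19647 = 0.99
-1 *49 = -49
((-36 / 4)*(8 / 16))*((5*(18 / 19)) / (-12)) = 135 / 76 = 1.78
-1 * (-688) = 688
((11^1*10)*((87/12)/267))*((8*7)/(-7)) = -6380/267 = -23.90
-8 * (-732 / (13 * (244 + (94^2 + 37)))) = 0.05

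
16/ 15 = 1.07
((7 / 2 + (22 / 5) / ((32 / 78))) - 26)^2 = 221841 / 1600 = 138.65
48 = 48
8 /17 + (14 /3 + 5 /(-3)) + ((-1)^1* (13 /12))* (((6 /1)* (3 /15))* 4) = -147 /85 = -1.73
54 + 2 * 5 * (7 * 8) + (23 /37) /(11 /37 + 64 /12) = 383819 /625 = 614.11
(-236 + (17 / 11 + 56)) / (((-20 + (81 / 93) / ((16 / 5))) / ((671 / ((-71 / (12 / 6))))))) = -118785056 / 694735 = -170.98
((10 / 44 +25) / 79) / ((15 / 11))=37 / 158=0.23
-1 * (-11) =11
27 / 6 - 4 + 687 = 1375 / 2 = 687.50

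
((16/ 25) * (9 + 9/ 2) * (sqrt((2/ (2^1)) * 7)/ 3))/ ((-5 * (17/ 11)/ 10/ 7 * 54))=-616 * sqrt(7)/ 1275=-1.28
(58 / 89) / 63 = 58 / 5607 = 0.01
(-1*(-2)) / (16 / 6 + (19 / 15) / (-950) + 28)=1500 / 22999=0.07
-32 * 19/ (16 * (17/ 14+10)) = -532/ 157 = -3.39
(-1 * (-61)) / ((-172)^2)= 61 / 29584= 0.00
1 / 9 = 0.11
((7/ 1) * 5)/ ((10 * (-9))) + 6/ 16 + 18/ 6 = 215/ 72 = 2.99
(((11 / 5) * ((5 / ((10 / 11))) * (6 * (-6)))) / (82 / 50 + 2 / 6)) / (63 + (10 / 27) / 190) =-1675971 / 478336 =-3.50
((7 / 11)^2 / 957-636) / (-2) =73646843 / 231594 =318.00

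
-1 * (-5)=5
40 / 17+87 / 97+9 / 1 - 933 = -1518317 / 1649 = -920.75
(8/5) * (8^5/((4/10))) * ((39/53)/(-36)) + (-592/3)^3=-10999992320/1431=-7686926.85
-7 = -7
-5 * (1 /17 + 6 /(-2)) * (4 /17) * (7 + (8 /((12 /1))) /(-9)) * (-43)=-473000 /459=-1030.50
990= 990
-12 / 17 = -0.71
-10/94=-5/47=-0.11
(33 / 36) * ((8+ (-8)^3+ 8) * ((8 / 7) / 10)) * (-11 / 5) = 60016 / 525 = 114.32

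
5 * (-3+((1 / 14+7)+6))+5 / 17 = 12055 / 238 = 50.65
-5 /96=-0.05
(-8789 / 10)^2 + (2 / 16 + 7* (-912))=153216267 / 200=766081.34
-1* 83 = -83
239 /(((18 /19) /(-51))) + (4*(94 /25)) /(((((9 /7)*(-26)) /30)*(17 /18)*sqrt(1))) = -85397437 /6630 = -12880.46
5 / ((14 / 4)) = 10 / 7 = 1.43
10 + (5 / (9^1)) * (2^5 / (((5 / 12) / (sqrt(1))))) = 158 / 3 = 52.67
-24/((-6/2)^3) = 8/9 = 0.89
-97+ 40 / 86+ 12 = -3635 / 43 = -84.53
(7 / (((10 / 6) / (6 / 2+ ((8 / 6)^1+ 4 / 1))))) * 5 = 175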